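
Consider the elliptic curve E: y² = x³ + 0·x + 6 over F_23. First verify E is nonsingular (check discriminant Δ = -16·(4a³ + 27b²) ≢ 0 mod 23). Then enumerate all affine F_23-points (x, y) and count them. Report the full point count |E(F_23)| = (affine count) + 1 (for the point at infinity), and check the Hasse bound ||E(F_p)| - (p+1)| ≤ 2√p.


Affine points = {(0, 11), (0, 12), (4, 1), (4, 22), (5, 4), (5, 19), (7, 2), (7, 21), (8, 9), (8, 14), (11, 7), (11, 16), (12, 3), (12, 20), (13, 8), (13, 15), (14, 6), (14, 17), (15, 0), (16, 10), (16, 13), (20, 5), (20, 18)}; affine count = 23; |E(F_23)| = 24.

Discriminant check: Δ ∝ 4a³ + 27b² = 4·0³ + 27·6² = 4·0 + 27·36 ≡ 6 (mod 23). Nonzero ⇒ E is nonsingular.
For each x ∈ F_23, compute rhs = x³ + 0·x + 6 mod 23, then count y ∈ F_23 with y² ≡ rhs.
  x = 0: rhs = 6, matching y values: 11, 12 (2 points).
  x = 1: rhs = 7, matching y values: none (0 points).
  x = 2: rhs = 14, matching y values: none (0 points).
  x = 3: rhs = 10, matching y values: none (0 points).
  x = 4: rhs = 1, matching y values: 1, 22 (2 points).
  x = 5: rhs = 16, matching y values: 4, 19 (2 points).
  x = 6: rhs = 15, matching y values: none (0 points).
  x = 7: rhs = 4, matching y values: 2, 21 (2 points).
  x = 8: rhs = 12, matching y values: 9, 14 (2 points).
  x = 9: rhs = 22, matching y values: none (0 points).
  x = 10: rhs = 17, matching y values: none (0 points).
  x = 11: rhs = 3, matching y values: 7, 16 (2 points).
  x = 12: rhs = 9, matching y values: 3, 20 (2 points).
  x = 13: rhs = 18, matching y values: 8, 15 (2 points).
  x = 14: rhs = 13, matching y values: 6, 17 (2 points).
  x = 15: rhs = 0, matching y values: 0 (1 points).
  x = 16: rhs = 8, matching y values: 10, 13 (2 points).
  x = 17: rhs = 20, matching y values: none (0 points).
  x = 18: rhs = 19, matching y values: none (0 points).
  x = 19: rhs = 11, matching y values: none (0 points).
  x = 20: rhs = 2, matching y values: 5, 18 (2 points).
  x = 21: rhs = 21, matching y values: none (0 points).
  x = 22: rhs = 5, matching y values: none (0 points).
Total affine count: 23.
Full point count |E(F_23)| = 23 + 1 = 24.
Hasse bound: |24 − (23+1)| = |0| = 0 ≤ 2√23 ≈ 9.5917 ✓.


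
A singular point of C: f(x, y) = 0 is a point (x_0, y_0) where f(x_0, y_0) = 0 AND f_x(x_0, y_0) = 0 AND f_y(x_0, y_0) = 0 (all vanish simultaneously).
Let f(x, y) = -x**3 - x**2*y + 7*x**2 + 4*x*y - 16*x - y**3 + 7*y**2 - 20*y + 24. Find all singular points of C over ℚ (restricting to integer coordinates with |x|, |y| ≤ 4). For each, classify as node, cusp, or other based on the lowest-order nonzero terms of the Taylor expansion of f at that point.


Singular points: {(2, 2)}; classification: node.

Compute partial derivatives:
  f_x = -3*x**2 - 2*x*y + 14*x + 4*y - 16.
  f_y = -x**2 + 4*x - 3*y**2 + 14*y - 20.
Scan x_0 ∈ {−4, ..., 4}. For each x_0, f_y(x_0, y) is a polynomial in y; find its integer roots y ∈ {−4, ..., 4}, then test f_x and f at those candidates.
  x = -4: f_y(-4, y) = -3*y**2 + 14*y - 52; no integer root y with |y| ≤ 4.
  x = -3: f_y(-3, y) = -3*y**2 + 14*y - 41; no integer root y with |y| ≤ 4.
  x = -2: f_y(-2, y) = -3*y**2 + 14*y - 32; no integer root y with |y| ≤ 4.
  x = -1: f_y(-1, y) = -3*y**2 + 14*y - 25; no integer root y with |y| ≤ 4.
  x = 0: f_y(0, y) = -3*y**2 + 14*y - 20; no integer root y with |y| ≤ 4.
  x = 1: f_y(1, y) = -3*y**2 + 14*y - 17; no integer root y with |y| ≤ 4.
  x = 2: f_y(2, y) = -3*y**2 + 14*y - 16; vanishes at y ∈ {2}. (2, 2): f_x = 0, f = 0 — SINGULAR.
  x = 3: f_y(3, y) = -3*y**2 + 14*y - 17; no integer root y with |y| ≤ 4.
  x = 4: f_y(4, y) = -3*y**2 + 14*y - 20; no integer root y with |y| ≤ 4.
Only singular point on the grid: (2, 2).
Classify: substitute x = 2 + u, y = 2 + v and expand: f = -u**3 - u**2*v - u**2 - v**3 + v**2.
No constant or linear terms (consistent with a singular point). Quadratic part: -u**2 + v**2. Cubic part: -u**3 - u**2*v - v**3.
The quadratic part v**2 - u**2 = (v − u)(v + u) splits into two distinct linear factors, so there are two distinct tangent lines y − 2 = ±(x − 2) — this is a node (ordinary double point).
Classification: node.


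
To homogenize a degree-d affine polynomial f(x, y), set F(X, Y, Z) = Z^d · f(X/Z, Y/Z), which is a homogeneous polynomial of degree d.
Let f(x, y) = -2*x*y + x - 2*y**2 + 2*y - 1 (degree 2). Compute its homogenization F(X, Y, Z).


F(X, Y, Z) = -2*X*Y + X*Z - 2*Y**2 + 2*Y*Z - Z**2

deg(f) = 2.
Substitute x = X/Z, y = Y/Z into f, then multiply by Z^2.
  monomial -2·x^1·y^1 ↦ -2·X^1·Y^1·Z^0.
  monomial 1·x^1·y^0 ↦ 1·X^1·Y^0·Z^1.
  monomial -2·x^0·y^2 ↦ -2·X^0·Y^2·Z^0.
  monomial 2·x^0·y^1 ↦ 2·X^0·Y^1·Z^1.
  monomial -1·x^0·y^0 ↦ -1·X^0·Y^0·Z^2.
Collecting: F(X, Y, Z) = -2*X*Y + X*Z - 2*Y**2 + 2*Y*Z - Z**2.


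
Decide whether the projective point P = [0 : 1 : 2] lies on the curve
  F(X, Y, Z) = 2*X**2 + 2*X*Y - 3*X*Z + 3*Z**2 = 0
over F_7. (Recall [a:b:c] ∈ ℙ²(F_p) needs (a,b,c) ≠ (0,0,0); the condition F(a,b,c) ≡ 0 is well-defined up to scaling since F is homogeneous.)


F(0,1,2) ≡ 5 (mod 7); P is NOT on the curve.

Evaluate F(0, 1, 2) term-by-term (mod 7).
  2*X**2 ↦ 2·0·1·1 = 0
  2*X*Y ↦ 2·0·1·1 = 0
  -3*X*Z ↦ -3·0·1·2 = 0
  3*Z**2 ↦ 3·1·1·4 = 12
Sum: F(0, 1, 2) = (0) + (0) + (0) + (12) = 12.
Reducing mod 7: 12 ≡ 5 (mod 7).
Since F(a, b, c) ≡ 5 ≠ 0 (mod 7), P does NOT lie on the curve.


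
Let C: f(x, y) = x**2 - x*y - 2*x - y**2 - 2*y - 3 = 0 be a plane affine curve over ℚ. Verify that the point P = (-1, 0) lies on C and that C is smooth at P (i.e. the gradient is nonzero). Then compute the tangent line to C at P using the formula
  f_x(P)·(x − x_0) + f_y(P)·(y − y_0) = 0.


Tangent line at P: -4*x - y - 4 = 0.

Step 1: f(-1, 0) = 0, so P lies on C.
Step 2: partial derivatives
  f_x(x, y) = 2*x - y - 2, f_y(x, y) = -x - 2*y - 2.
  f_x(P) = -4, f_y(P) = -1 (gradient nonzero, so P is smooth).
Step 3: tangent line at P: -4·(x − -1) + -1·(y − 0) = 0.
Expanding: -4*x - y - 4 = 0.


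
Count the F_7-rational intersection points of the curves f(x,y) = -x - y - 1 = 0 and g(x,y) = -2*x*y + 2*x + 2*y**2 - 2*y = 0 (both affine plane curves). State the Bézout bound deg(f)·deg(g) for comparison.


Common zeros: {(3, 3), (5, 1)}; count = 2; Bézout bound = 2.

deg(f) = 1, deg(g) = 2, so Bézout bound = 2.
Scan x ∈ F_7. For each x, list the y ∈ F_7 with f(x, y) ≡ 0 and those with g(x, y) ≡ 0 (mod 7); the common zeros in that column are the intersection.
  x = 0: f ≡ 0 at y ∈ {6}; g ≡ 0 at y ∈ {0, 1}; common: ∅.
  x = 1: f ≡ 0 at y ∈ {5}; g ≡ 0 at y ∈ {1}; common: ∅.
  x = 2: f ≡ 0 at y ∈ {4}; g ≡ 0 at y ∈ {1, 2}; common: ∅.
  x = 3: f ≡ 0 at y ∈ {3}; g ≡ 0 at y ∈ {1, 3}; common: {3}.
  x = 4: f ≡ 0 at y ∈ {2}; g ≡ 0 at y ∈ {1, 4}; common: ∅.
  x = 5: f ≡ 0 at y ∈ {1}; g ≡ 0 at y ∈ {1, 5}; common: {1}.
  x = 6: f ≡ 0 at y ∈ {0}; g ≡ 0 at y ∈ {1, 6}; common: ∅.
Collecting: common zeros = {(3, 3), (5, 1)}, so the count is 2.
Comparison with the Bézout bound: 2 ≤ 2 = deg(f)·deg(g), as expected for curves with no common component (the bound is attained).


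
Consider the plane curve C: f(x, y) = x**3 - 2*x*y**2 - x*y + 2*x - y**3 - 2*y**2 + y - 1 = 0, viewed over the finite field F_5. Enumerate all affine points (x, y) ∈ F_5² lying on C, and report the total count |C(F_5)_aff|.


Affine F_5-points: {(0, 2), (4, 3), (4, 4)}; count = 3.

For each of the 25 pairs (x, y) ∈ F_5², evaluate f(x, y) mod 5. Record the zeros.
  x = 0: [0↦4, 1↦2, 2↦0, 3↦2, 4↦2]  zeros at y ∈ {2}
  x = 1: [0↦2, 1↦2, 2↦3, 3↦4, 4↦4]  zeros at y ∈ ∅
  x = 2: [0↦1, 1↦3, 2↦2, 3↦2, 4↦2]  zeros at y ∈ ∅
  x = 3: [0↦2, 1↦1, 2↦3, 3↦2, 4↦2]  zeros at y ∈ ∅
  x = 4: [0↦1, 1↦2, 2↦2, 3↦0, 4↦0]  zeros at y ∈ {3, 4}
Collecting zeros: affine points = {(0, 2), (4, 3), (4, 4)}.
Total count |C(F_5)_aff| = 3.


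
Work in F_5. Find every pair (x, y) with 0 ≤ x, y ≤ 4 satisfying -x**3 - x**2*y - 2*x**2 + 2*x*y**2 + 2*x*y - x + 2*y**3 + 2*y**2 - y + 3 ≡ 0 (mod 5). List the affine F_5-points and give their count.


Affine F_5-points: {(0, 2), (1, 1), (2, 0), (2, 3), (2, 4), (3, 0), (3, 2), (3, 4), (4, 3), (4, 4)}; count = 10.

For each of the 25 pairs (x, y) ∈ F_5², evaluate f(x, y) mod 5. Record the zeros.
  x = 0: [0↦3, 1↦1, 2↦0, 3↦2, 4↦4]  zeros at y ∈ {2}
  x = 1: [0↦4, 1↦0, 2↦1, 3↦4, 4↦1]  zeros at y ∈ {1}
  x = 2: [0↦0, 1↦2, 2↦3, 3↦0, 4↦0]  zeros at y ∈ {0, 3, 4}
  x = 3: [0↦0, 1↦1, 2↦0, 3↦4, 4↦0]  zeros at y ∈ {0, 2, 4}
  x = 4: [0↦3, 1↦1, 2↦1, 3↦0, 4↦0]  zeros at y ∈ {3, 4}
Collecting zeros: affine points = {(0, 2), (1, 1), (2, 0), (2, 3), (2, 4), (3, 0), (3, 2), (3, 4), (4, 3), (4, 4)}.
Total count |C(F_5)_aff| = 10.


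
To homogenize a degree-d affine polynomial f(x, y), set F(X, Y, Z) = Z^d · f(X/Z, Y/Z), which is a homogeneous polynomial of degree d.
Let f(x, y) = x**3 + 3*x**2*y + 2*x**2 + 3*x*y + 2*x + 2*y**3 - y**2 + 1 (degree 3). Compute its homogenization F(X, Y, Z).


F(X, Y, Z) = X**3 + 3*X**2*Y + 2*X**2*Z + 3*X*Y*Z + 2*X*Z**2 + 2*Y**3 - Y**2*Z + Z**3

deg(f) = 3.
Substitute x = X/Z, y = Y/Z into f, then multiply by Z^3.
  monomial 1·x^3·y^0 ↦ 1·X^3·Y^0·Z^0.
  monomial 3·x^2·y^1 ↦ 3·X^2·Y^1·Z^0.
  monomial 2·x^2·y^0 ↦ 2·X^2·Y^0·Z^1.
  monomial 3·x^1·y^1 ↦ 3·X^1·Y^1·Z^1.
  monomial 2·x^1·y^0 ↦ 2·X^1·Y^0·Z^2.
  monomial 2·x^0·y^3 ↦ 2·X^0·Y^3·Z^0.
  monomial -1·x^0·y^2 ↦ -1·X^0·Y^2·Z^1.
  monomial 1·x^0·y^0 ↦ 1·X^0·Y^0·Z^3.
Collecting: F(X, Y, Z) = X**3 + 3*X**2*Y + 2*X**2*Z + 3*X*Y*Z + 2*X*Z**2 + 2*Y**3 - Y**2*Z + Z**3.


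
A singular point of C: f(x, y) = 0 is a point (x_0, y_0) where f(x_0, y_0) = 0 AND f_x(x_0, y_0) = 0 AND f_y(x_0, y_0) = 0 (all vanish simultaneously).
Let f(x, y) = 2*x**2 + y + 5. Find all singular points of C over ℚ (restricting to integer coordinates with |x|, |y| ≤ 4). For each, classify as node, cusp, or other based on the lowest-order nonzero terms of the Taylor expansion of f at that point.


No singular points in the scanned grid; C is smooth there.

Compute partial derivatives:
  f_x = 4*x.
  f_y = 1.
f_y = 1 is a nonzero constant, so f_y never vanishes: no point (x, y) can satisfy f = f_x = f_y = 0. In particular no (x, y) ∈ {−4, ..., 4}² is singular; the curve is smooth.


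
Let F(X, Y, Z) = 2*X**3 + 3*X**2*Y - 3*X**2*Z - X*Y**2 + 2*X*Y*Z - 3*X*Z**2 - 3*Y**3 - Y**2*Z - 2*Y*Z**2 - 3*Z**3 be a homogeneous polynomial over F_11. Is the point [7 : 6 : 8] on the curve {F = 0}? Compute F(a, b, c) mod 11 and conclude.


F(7,6,8) ≡ 1 (mod 11); P is NOT on the curve.

Evaluate F(7, 6, 8) term-by-term (mod 11).
  2*X**3 ↦ 2·343·1·1 = 686
  3*X**2*Y ↦ 3·49·6·1 = 882
  -3*X**2*Z ↦ -3·49·1·8 = -1176
  -X*Y**2 ↦ -1·7·36·1 = -252
  2*X*Y*Z ↦ 2·7·6·8 = 672
  -3*X*Z**2 ↦ -3·7·1·64 = -1344
  -3*Y**3 ↦ -3·1·216·1 = -648
  -Y**2*Z ↦ -1·1·36·8 = -288
  -2*Y*Z**2 ↦ -2·1·6·64 = -768
  -3*Z**3 ↦ -3·1·1·512 = -1536
Sum: F(7, 6, 8) = (686) + (882) + (-1176) + (-252) + (672) + (-1344) + (-648) + (-288) + (-768) + (-1536) = -3772.
Reducing mod 11: -3772 ≡ 1 (mod 11).
Since F(a, b, c) ≡ 1 ≠ 0 (mod 11), P does NOT lie on the curve.


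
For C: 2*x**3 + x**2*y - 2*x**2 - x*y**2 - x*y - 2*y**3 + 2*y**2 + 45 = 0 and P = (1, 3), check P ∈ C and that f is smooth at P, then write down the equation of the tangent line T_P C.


Tangent line at P: -4*x - 48*y + 148 = 0.

Step 1: f(1, 3) = 0, so P lies on C.
Step 2: partial derivatives
  f_x(x, y) = 6*x**2 + 2*x*y - 4*x - y**2 - y, f_y(x, y) = x**2 - 2*x*y - x - 6*y**2 + 4*y.
  f_x(P) = -4, f_y(P) = -48 (gradient nonzero, so P is smooth).
Step 3: tangent line at P: -4·(x − 1) + -48·(y − 3) = 0.
Expanding: -4*x - 48*y + 148 = 0.


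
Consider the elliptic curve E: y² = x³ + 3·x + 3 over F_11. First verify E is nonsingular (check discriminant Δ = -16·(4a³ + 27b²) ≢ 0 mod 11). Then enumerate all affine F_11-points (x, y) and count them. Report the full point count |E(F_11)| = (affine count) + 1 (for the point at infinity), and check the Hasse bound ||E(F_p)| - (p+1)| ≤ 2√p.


Affine points = {(0, 5), (0, 6), (5, 0), (7, 2), (7, 9), (8, 0), (9, 0)}; affine count = 7; |E(F_11)| = 8.

Discriminant check: Δ ∝ 4a³ + 27b² = 4·3³ + 27·3² = 4·27 + 27·9 ≡ 10 (mod 11). Nonzero ⇒ E is nonsingular.
For each x ∈ F_11, compute rhs = x³ + 3·x + 3 mod 11, then count y ∈ F_11 with y² ≡ rhs.
  x = 0: rhs = 3, matching y values: 5, 6 (2 points).
  x = 1: rhs = 7, matching y values: none (0 points).
  x = 2: rhs = 6, matching y values: none (0 points).
  x = 3: rhs = 6, matching y values: none (0 points).
  x = 4: rhs = 2, matching y values: none (0 points).
  x = 5: rhs = 0, matching y values: 0 (1 points).
  x = 6: rhs = 6, matching y values: none (0 points).
  x = 7: rhs = 4, matching y values: 2, 9 (2 points).
  x = 8: rhs = 0, matching y values: 0 (1 points).
  x = 9: rhs = 0, matching y values: 0 (1 points).
  x = 10: rhs = 10, matching y values: none (0 points).
Total affine count: 7.
Full point count |E(F_11)| = 7 + 1 = 8.
Hasse bound: |8 − (11+1)| = |-4| = 4 ≤ 2√11 ≈ 6.6332 ✓.


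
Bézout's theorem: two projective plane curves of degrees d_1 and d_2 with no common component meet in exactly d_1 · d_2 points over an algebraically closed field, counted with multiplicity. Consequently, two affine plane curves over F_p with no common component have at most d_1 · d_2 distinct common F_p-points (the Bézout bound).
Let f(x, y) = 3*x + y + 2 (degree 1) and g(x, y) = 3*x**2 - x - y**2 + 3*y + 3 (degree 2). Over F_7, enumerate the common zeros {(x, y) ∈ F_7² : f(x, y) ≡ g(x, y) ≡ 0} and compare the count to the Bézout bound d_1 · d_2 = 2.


Common zeros: {(0, 5), (1, 2)}; count = 2; Bézout bound = 2.

deg(f) = 1, deg(g) = 2, so Bézout bound = 2.
Scan x ∈ F_7. For each x, list the y ∈ F_7 with f(x, y) ≡ 0 and those with g(x, y) ≡ 0 (mod 7); the common zeros in that column are the intersection.
  x = 0: f ≡ 0 at y ∈ {5}; g ≡ 0 at y ∈ {5}; common: {5}.
  x = 1: f ≡ 0 at y ∈ {2}; g ≡ 0 at y ∈ {1, 2}; common: {2}.
  x = 2: f ≡ 0 at y ∈ {6}; g ≡ 0 at y ∈ ∅; common: ∅.
  x = 3: f ≡ 0 at y ∈ {3}; g ≡ 0 at y ∈ ∅; common: ∅.
  x = 4: f ≡ 0 at y ∈ {0}; g ≡ 0 at y ∈ {1, 2}; common: ∅.
  x = 5: f ≡ 0 at y ∈ {4}; g ≡ 0 at y ∈ {5}; common: ∅.
  x = 6: f ≡ 0 at y ∈ {1}; g ≡ 0 at y ∈ {0, 3}; common: ∅.
Collecting: common zeros = {(0, 5), (1, 2)}, so the count is 2.
Comparison with the Bézout bound: 2 ≤ 2 = deg(f)·deg(g), as expected for curves with no common component (the bound is attained).


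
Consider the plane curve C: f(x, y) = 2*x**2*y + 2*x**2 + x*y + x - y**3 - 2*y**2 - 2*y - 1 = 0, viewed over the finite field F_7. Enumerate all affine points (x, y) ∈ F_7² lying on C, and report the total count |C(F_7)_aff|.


Affine F_7-points: {(0, 2), (0, 4), (0, 6), (1, 1), (1, 5), (1, 6), (2, 1), (2, 5), (2, 6), (3, 2), (3, 4), (3, 6), (4, 0), (4, 6), (5, 3), (5, 6), (6, 0), (6, 6)}; count = 18.

For each of the 49 pairs (x, y) ∈ F_7², evaluate f(x, y) mod 7. Record the zeros.
  x = 0: [0↦6, 1↦1, 2↦0, 3↦4, 4↦0, 5↦3, 6↦0]  zeros at y ∈ {2, 4, 6}
  x = 1: [0↦2, 1↦0, 2↦2, 3↦2, 4↦1, 5↦0, 6↦0]  zeros at y ∈ {1, 5, 6}
  x = 2: [0↦2, 1↦0, 2↦2, 3↦2, 4↦1, 5↦0, 6↦0]  zeros at y ∈ {1, 5, 6}
  x = 3: [0↦6, 1↦1, 2↦0, 3↦4, 4↦0, 5↦3, 6↦0]  zeros at y ∈ {2, 4, 6}
  x = 4: [0↦0, 1↦3, 2↦3, 3↦1, 4↦5, 5↦2, 6↦0]  zeros at y ∈ {0, 6}
  x = 5: [0↦5, 1↦6, 2↦4, 3↦0, 4↦2, 5↦4, 6↦0]  zeros at y ∈ {3, 6}
  x = 6: [0↦0, 1↦3, 2↦3, 3↦1, 4↦5, 5↦2, 6↦0]  zeros at y ∈ {0, 6}
Collecting zeros: affine points = {(0, 2), (0, 4), (0, 6), (1, 1), (1, 5), (1, 6), (2, 1), (2, 5), (2, 6), (3, 2), (3, 4), (3, 6), (4, 0), (4, 6), (5, 3), (5, 6), (6, 0), (6, 6)}.
Total count |C(F_7)_aff| = 18.


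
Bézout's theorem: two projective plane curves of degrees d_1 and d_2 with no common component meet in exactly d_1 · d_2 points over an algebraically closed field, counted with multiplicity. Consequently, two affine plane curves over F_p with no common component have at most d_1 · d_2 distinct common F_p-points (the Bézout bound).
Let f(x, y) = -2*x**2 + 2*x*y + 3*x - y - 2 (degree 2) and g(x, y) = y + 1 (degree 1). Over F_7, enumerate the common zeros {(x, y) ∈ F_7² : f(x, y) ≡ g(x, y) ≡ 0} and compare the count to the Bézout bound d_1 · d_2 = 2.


Common zeros: {(2, 6)}; count = 1; Bézout bound = 2.

deg(f) = 2, deg(g) = 1, so Bézout bound = 2.
Scan x ∈ F_7. For each x, list the y ∈ F_7 with f(x, y) ≡ 0 and those with g(x, y) ≡ 0 (mod 7); the common zeros in that column are the intersection.
  x = 0: f ≡ 0 at y ∈ {5}; g ≡ 0 at y ∈ {6}; common: ∅.
  x = 1: f ≡ 0 at y ∈ {1}; g ≡ 0 at y ∈ {6}; common: ∅.
  x = 2: f ≡ 0 at y ∈ {6}; g ≡ 0 at y ∈ {6}; common: {6}.
  x = 3: f ≡ 0 at y ∈ {5}; g ≡ 0 at y ∈ {6}; common: ∅.
  x = 4: f ≡ 0 at y ∈ ∅; g ≡ 0 at y ∈ {6}; common: ∅.
  x = 5: f ≡ 0 at y ∈ {1}; g ≡ 0 at y ∈ {6}; common: ∅.
  x = 6: f ≡ 0 at y ∈ {0}; g ≡ 0 at y ∈ {6}; common: ∅.
Collecting: common zeros = {(2, 6)}, so the count is 1.
Comparison with the Bézout bound: 1 ≤ 2 = deg(f)·deg(g), as expected for curves with no common component (the affine F_7-count falls short of the bound because intersections may lie at infinity, over extension fields, or carry multiplicity).


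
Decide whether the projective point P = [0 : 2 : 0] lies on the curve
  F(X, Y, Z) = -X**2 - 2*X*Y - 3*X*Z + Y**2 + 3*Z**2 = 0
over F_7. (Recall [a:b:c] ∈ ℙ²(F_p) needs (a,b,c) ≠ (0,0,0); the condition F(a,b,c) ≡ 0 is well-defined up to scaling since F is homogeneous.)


F(0,2,0) ≡ 4 (mod 7); P is NOT on the curve.

Evaluate F(0, 2, 0) term-by-term (mod 7).
  -X**2 ↦ -1·0·1·1 = 0
  -2*X*Y ↦ -2·0·2·1 = 0
  -3*X*Z ↦ -3·0·1·0 = 0
  Y**2 ↦ 1·1·4·1 = 4
  3*Z**2 ↦ 3·1·1·0 = 0
Sum: F(0, 2, 0) = (0) + (0) + (0) + (4) + (0) = 4.
Reducing mod 7: 4 ≡ 4 (mod 7).
Since F(a, b, c) ≡ 4 ≠ 0 (mod 7), P does NOT lie on the curve.


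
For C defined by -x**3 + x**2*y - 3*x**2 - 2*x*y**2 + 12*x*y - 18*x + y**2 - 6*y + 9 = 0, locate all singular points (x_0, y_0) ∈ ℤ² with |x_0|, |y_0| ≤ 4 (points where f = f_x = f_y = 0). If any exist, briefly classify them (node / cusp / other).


Singular points: {(0, 3)}; classification: cusp.

Compute partial derivatives:
  f_x = -3*x**2 + 2*x*y - 6*x - 2*y**2 + 12*y - 18.
  f_y = x**2 - 4*x*y + 12*x + 2*y - 6.
Scan x_0 ∈ {−4, ..., 4}. For each x_0, f_y(x_0, y) is a polynomial in y; find its integer roots y ∈ {−4, ..., 4}, then test f_x and f at those candidates.
  x = -4: f_y(-4, y) = 18*y - 38; no integer root y with |y| ≤ 4.
  x = -3: f_y(-3, y) = 14*y - 33; no integer root y with |y| ≤ 4.
  x = -2: f_y(-2, y) = 10*y - 26; no integer root y with |y| ≤ 4.
  x = -1: f_y(-1, y) = 6*y - 17; no integer root y with |y| ≤ 4.
  x = 0: f_y(0, y) = 2*y - 6; vanishes at y ∈ {3}. (0, 3): f_x = 0, f = 0 — SINGULAR.
  x = 1: f_y(1, y) = 7 - 2*y; no integer root y with |y| ≤ 4.
  x = 2: f_y(2, y) = 22 - 6*y; no integer root y with |y| ≤ 4.
  x = 3: f_y(3, y) = 39 - 10*y; no integer root y with |y| ≤ 4.
  x = 4: f_y(4, y) = 58 - 14*y; no integer root y with |y| ≤ 4.
Only singular point on the grid: (0, 3).
Classify: substitute x = 0 + u, y = 3 + v and expand: f = -u**3 + u**2*v - 2*u*v**2 + v**2.
No constant or linear terms (consistent with a singular point). Quadratic part: v**2. Cubic part: -u**3 + u**2*v - 2*u*v**2.
The quadratic part v**2 is a perfect square, so there is a single (double) tangent line v = 0, i.e. y = 3. Restricting the cubic part to that line (v = 0) leaves -u**3 ≠ 0, so f is not divisible by v and the branch is v² ≈ u**3 to lowest order — this is a cusp.
Classification: cusp.


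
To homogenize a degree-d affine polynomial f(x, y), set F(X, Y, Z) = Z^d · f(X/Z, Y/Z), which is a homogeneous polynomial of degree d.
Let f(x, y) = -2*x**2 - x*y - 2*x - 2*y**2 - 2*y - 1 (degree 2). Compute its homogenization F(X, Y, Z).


F(X, Y, Z) = -2*X**2 - X*Y - 2*X*Z - 2*Y**2 - 2*Y*Z - Z**2

deg(f) = 2.
Substitute x = X/Z, y = Y/Z into f, then multiply by Z^2.
  monomial -2·x^2·y^0 ↦ -2·X^2·Y^0·Z^0.
  monomial -1·x^1·y^1 ↦ -1·X^1·Y^1·Z^0.
  monomial -2·x^1·y^0 ↦ -2·X^1·Y^0·Z^1.
  monomial -2·x^0·y^2 ↦ -2·X^0·Y^2·Z^0.
  monomial -2·x^0·y^1 ↦ -2·X^0·Y^1·Z^1.
  monomial -1·x^0·y^0 ↦ -1·X^0·Y^0·Z^2.
Collecting: F(X, Y, Z) = -2*X**2 - X*Y - 2*X*Z - 2*Y**2 - 2*Y*Z - Z**2.


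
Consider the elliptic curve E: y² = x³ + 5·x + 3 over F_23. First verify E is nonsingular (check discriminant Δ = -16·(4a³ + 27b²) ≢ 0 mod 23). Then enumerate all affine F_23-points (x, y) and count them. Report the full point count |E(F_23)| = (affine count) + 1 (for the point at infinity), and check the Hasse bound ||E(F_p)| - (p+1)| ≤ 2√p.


Affine points = {(0, 7), (0, 16), (1, 3), (1, 20), (4, 8), (4, 15), (7, 6), (7, 17), (8, 7), (8, 16), (9, 8), (9, 15), (10, 8), (10, 15), (11, 3), (11, 20), (15, 7), (15, 16), (16, 4), (16, 19), (21, 10), (21, 13)}; affine count = 22; |E(F_23)| = 23.

Discriminant check: Δ ∝ 4a³ + 27b² = 4·5³ + 27·3² = 4·125 + 27·9 ≡ 7 (mod 23). Nonzero ⇒ E is nonsingular.
For each x ∈ F_23, compute rhs = x³ + 5·x + 3 mod 23, then count y ∈ F_23 with y² ≡ rhs.
  x = 0: rhs = 3, matching y values: 7, 16 (2 points).
  x = 1: rhs = 9, matching y values: 3, 20 (2 points).
  x = 2: rhs = 21, matching y values: none (0 points).
  x = 3: rhs = 22, matching y values: none (0 points).
  x = 4: rhs = 18, matching y values: 8, 15 (2 points).
  x = 5: rhs = 15, matching y values: none (0 points).
  x = 6: rhs = 19, matching y values: none (0 points).
  x = 7: rhs = 13, matching y values: 6, 17 (2 points).
  x = 8: rhs = 3, matching y values: 7, 16 (2 points).
  x = 9: rhs = 18, matching y values: 8, 15 (2 points).
  x = 10: rhs = 18, matching y values: 8, 15 (2 points).
  x = 11: rhs = 9, matching y values: 3, 20 (2 points).
  x = 12: rhs = 20, matching y values: none (0 points).
  x = 13: rhs = 11, matching y values: none (0 points).
  x = 14: rhs = 11, matching y values: none (0 points).
  x = 15: rhs = 3, matching y values: 7, 16 (2 points).
  x = 16: rhs = 16, matching y values: 4, 19 (2 points).
  x = 17: rhs = 10, matching y values: none (0 points).
  x = 18: rhs = 14, matching y values: none (0 points).
  x = 19: rhs = 11, matching y values: none (0 points).
  x = 20: rhs = 7, matching y values: none (0 points).
  x = 21: rhs = 8, matching y values: 10, 13 (2 points).
  x = 22: rhs = 20, matching y values: none (0 points).
Total affine count: 22.
Full point count |E(F_23)| = 22 + 1 = 23.
Hasse bound: |23 − (23+1)| = |-1| = 1 ≤ 2√23 ≈ 9.5917 ✓.


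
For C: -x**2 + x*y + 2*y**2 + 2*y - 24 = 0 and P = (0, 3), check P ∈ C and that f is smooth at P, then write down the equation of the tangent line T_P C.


Tangent line at P: 3*x + 14*y - 42 = 0.

Step 1: f(0, 3) = 0, so P lies on C.
Step 2: partial derivatives
  f_x(x, y) = -2*x + y, f_y(x, y) = x + 4*y + 2.
  f_x(P) = 3, f_y(P) = 14 (gradient nonzero, so P is smooth).
Step 3: tangent line at P: 3·(x − 0) + 14·(y − 3) = 0.
Expanding: 3*x + 14*y - 42 = 0.


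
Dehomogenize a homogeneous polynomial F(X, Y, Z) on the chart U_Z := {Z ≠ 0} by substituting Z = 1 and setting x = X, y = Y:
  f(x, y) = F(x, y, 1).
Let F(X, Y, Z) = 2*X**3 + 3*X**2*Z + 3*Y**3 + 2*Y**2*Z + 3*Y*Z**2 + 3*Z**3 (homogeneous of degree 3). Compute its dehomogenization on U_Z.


f(x, y) = 2*x**3 + 3*x**2 + 3*y**3 + 2*y**2 + 3*y + 3

On U_Z we set Z = 1. Each monomial c·X^i·Y^j·Z^k in F becomes c·x^i·y^j·1^k = c·x^i·y^j.
Substituting Z = 1: F(X, Y, 1) = 2*x**3 + 3*x**2 + 3*y**3 + 2*y**2 + 3*y + 3.
Note: deg(f) ≤ deg(F) = 3; strict inequality happens when F is divisible by Z (lost terms).


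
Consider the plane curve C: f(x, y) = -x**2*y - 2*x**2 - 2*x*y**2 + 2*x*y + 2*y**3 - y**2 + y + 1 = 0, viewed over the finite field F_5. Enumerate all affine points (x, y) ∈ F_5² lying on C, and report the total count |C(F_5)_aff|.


Affine F_5-points: {(0, 2), (1, 1), (2, 3), (2, 4), (4, 1), (4, 2), (4, 4)}; count = 7.

For each of the 25 pairs (x, y) ∈ F_5², evaluate f(x, y) mod 5. Record the zeros.
  x = 0: [0↦1, 1↦3, 2↦0, 3↦4, 4↦2]  zeros at y ∈ {2}
  x = 1: [0↦4, 1↦0, 2↦2, 3↦2, 4↦2]  zeros at y ∈ {1}
  x = 2: [0↦3, 1↦1, 2↦1, 3↦0, 4↦0]  zeros at y ∈ {3, 4}
  x = 3: [0↦3, 1↦1, 2↦2, 3↦3, 4↦1]  zeros at y ∈ ∅
  x = 4: [0↦4, 1↦0, 2↦0, 3↦1, 4↦0]  zeros at y ∈ {1, 2, 4}
Collecting zeros: affine points = {(0, 2), (1, 1), (2, 3), (2, 4), (4, 1), (4, 2), (4, 4)}.
Total count |C(F_5)_aff| = 7.


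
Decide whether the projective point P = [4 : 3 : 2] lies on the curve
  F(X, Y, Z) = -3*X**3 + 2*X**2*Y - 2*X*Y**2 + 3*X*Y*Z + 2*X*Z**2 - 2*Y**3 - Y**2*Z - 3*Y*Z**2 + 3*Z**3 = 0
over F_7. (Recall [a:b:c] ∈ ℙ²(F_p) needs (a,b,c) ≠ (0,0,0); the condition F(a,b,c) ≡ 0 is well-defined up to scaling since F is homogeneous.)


F(4,3,2) ≡ 6 (mod 7); P is NOT on the curve.

Evaluate F(4, 3, 2) term-by-term (mod 7).
  -3*X**3 ↦ -3·64·1·1 = -192
  2*X**2*Y ↦ 2·16·3·1 = 96
  -2*X*Y**2 ↦ -2·4·9·1 = -72
  3*X*Y*Z ↦ 3·4·3·2 = 72
  2*X*Z**2 ↦ 2·4·1·4 = 32
  -2*Y**3 ↦ -2·1·27·1 = -54
  -Y**2*Z ↦ -1·1·9·2 = -18
  -3*Y*Z**2 ↦ -3·1·3·4 = -36
  3*Z**3 ↦ 3·1·1·8 = 24
Sum: F(4, 3, 2) = (-192) + (96) + (-72) + (72) + (32) + (-54) + (-18) + (-36) + (24) = -148.
Reducing mod 7: -148 ≡ 6 (mod 7).
Since F(a, b, c) ≡ 6 ≠ 0 (mod 7), P does NOT lie on the curve.


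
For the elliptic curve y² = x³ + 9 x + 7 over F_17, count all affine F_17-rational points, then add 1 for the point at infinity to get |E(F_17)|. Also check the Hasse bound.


Affine points = {(1, 0), (2, 4), (2, 13), (8, 8), (8, 9), (9, 1), (9, 16), (10, 3), (10, 14), (11, 3), (11, 14), (13, 3), (13, 14), (14, 2), (14, 15), (15, 7), (15, 10)}; affine count = 17; |E(F_17)| = 18.

Discriminant check: Δ ∝ 4a³ + 27b² = 4·9³ + 27·7² = 4·729 + 27·49 ≡ 6 (mod 17). Nonzero ⇒ E is nonsingular.
For each x ∈ F_17, compute rhs = x³ + 9·x + 7 mod 17, then count y ∈ F_17 with y² ≡ rhs.
  x = 0: rhs = 7, matching y values: none (0 points).
  x = 1: rhs = 0, matching y values: 0 (1 points).
  x = 2: rhs = 16, matching y values: 4, 13 (2 points).
  x = 3: rhs = 10, matching y values: none (0 points).
  x = 4: rhs = 5, matching y values: none (0 points).
  x = 5: rhs = 7, matching y values: none (0 points).
  x = 6: rhs = 5, matching y values: none (0 points).
  x = 7: rhs = 5, matching y values: none (0 points).
  x = 8: rhs = 13, matching y values: 8, 9 (2 points).
  x = 9: rhs = 1, matching y values: 1, 16 (2 points).
  x = 10: rhs = 9, matching y values: 3, 14 (2 points).
  x = 11: rhs = 9, matching y values: 3, 14 (2 points).
  x = 12: rhs = 7, matching y values: none (0 points).
  x = 13: rhs = 9, matching y values: 3, 14 (2 points).
  x = 14: rhs = 4, matching y values: 2, 15 (2 points).
  x = 15: rhs = 15, matching y values: 7, 10 (2 points).
  x = 16: rhs = 14, matching y values: none (0 points).
Total affine count: 17.
Full point count |E(F_17)| = 17 + 1 = 18.
Hasse bound: |18 − (17+1)| = |0| = 0 ≤ 2√17 ≈ 8.2462 ✓.


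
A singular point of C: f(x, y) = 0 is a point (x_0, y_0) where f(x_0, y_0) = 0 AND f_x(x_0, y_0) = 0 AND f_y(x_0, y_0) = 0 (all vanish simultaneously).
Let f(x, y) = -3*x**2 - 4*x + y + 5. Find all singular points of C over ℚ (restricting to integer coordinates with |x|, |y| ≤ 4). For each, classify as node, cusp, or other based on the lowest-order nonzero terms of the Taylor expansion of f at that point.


No singular points in the scanned grid; C is smooth there.

Compute partial derivatives:
  f_x = -6*x - 4.
  f_y = 1.
f_y = 1 is a nonzero constant, so f_y never vanishes: no point (x, y) can satisfy f = f_x = f_y = 0. In particular no (x, y) ∈ {−4, ..., 4}² is singular; the curve is smooth.


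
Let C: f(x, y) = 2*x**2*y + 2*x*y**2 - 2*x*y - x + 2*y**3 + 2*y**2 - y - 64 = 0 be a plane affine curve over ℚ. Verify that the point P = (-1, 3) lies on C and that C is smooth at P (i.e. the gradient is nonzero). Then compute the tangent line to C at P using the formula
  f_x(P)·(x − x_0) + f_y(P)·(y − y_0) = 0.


Tangent line at P: -x + 57*y - 172 = 0.

Step 1: f(-1, 3) = 0, so P lies on C.
Step 2: partial derivatives
  f_x(x, y) = 4*x*y + 2*y**2 - 2*y - 1, f_y(x, y) = 2*x**2 + 4*x*y - 2*x + 6*y**2 + 4*y - 1.
  f_x(P) = -1, f_y(P) = 57 (gradient nonzero, so P is smooth).
Step 3: tangent line at P: -1·(x − -1) + 57·(y − 3) = 0.
Expanding: -x + 57*y - 172 = 0.


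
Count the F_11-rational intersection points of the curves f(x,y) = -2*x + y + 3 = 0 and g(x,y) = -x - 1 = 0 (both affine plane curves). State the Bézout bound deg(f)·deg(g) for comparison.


Common zeros: {(10, 6)}; count = 1; Bézout bound = 1.

deg(f) = 1, deg(g) = 1, so Bézout bound = 1.
Scan x ∈ F_11. For each x, list the y ∈ F_11 with f(x, y) ≡ 0 and those with g(x, y) ≡ 0 (mod 11); the common zeros in that column are the intersection.
  x = 0: f ≡ 0 at y ∈ {8}; g ≡ 0 at y ∈ ∅; common: ∅.
  x = 1: f ≡ 0 at y ∈ {10}; g ≡ 0 at y ∈ ∅; common: ∅.
  x = 2: f ≡ 0 at y ∈ {1}; g ≡ 0 at y ∈ ∅; common: ∅.
  x = 3: f ≡ 0 at y ∈ {3}; g ≡ 0 at y ∈ ∅; common: ∅.
  x = 4: f ≡ 0 at y ∈ {5}; g ≡ 0 at y ∈ ∅; common: ∅.
  x = 5: f ≡ 0 at y ∈ {7}; g ≡ 0 at y ∈ ∅; common: ∅.
  x = 6: f ≡ 0 at y ∈ {9}; g ≡ 0 at y ∈ ∅; common: ∅.
  x = 7: f ≡ 0 at y ∈ {0}; g ≡ 0 at y ∈ ∅; common: ∅.
  x = 8: f ≡ 0 at y ∈ {2}; g ≡ 0 at y ∈ ∅; common: ∅.
  x = 9: f ≡ 0 at y ∈ {4}; g ≡ 0 at y ∈ ∅; common: ∅.
  x = 10: f ≡ 0 at y ∈ {6}; g ≡ 0 at y ∈ {0, 1, 2, 3, 4, 5, 6, 7, 8, 9, 10}; common: {6}.
Collecting: common zeros = {(10, 6)}, so the count is 1.
Comparison with the Bézout bound: 1 ≤ 1 = deg(f)·deg(g), as expected for curves with no common component (the bound is attained).


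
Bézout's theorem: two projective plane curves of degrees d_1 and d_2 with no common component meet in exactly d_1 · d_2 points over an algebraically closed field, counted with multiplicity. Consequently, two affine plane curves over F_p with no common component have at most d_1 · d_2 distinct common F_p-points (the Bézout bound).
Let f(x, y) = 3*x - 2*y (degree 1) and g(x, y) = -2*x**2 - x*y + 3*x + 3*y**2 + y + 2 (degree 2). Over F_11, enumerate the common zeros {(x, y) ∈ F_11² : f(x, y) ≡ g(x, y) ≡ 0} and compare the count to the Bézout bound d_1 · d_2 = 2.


Common zeros: ∅; count = 0; Bézout bound = 2.

deg(f) = 1, deg(g) = 2, so Bézout bound = 2.
Scan x ∈ F_11. For each x, list the y ∈ F_11 with f(x, y) ≡ 0 and those with g(x, y) ≡ 0 (mod 11); the common zeros in that column are the intersection.
  x = 0: f ≡ 0 at y ∈ {0}; g ≡ 0 at y ∈ ∅; common: ∅.
  x = 1: f ≡ 0 at y ∈ {7}; g ≡ 0 at y ∈ ∅; common: ∅.
  x = 2: f ≡ 0 at y ∈ {3}; g ≡ 0 at y ∈ {0, 4}; common: ∅.
  x = 3: f ≡ 0 at y ∈ {10}; g ≡ 0 at y ∈ {4}; common: ∅.
  x = 4: f ≡ 0 at y ∈ {6}; g ≡ 0 at y ∈ {3, 9}; common: ∅.
  x = 5: f ≡ 0 at y ∈ {2}; g ≡ 0 at y ∈ {0, 5}; common: ∅.
  x = 6: f ≡ 0 at y ∈ {9}; g ≡ 0 at y ∈ {10}; common: ∅.
  x = 7: f ≡ 0 at y ∈ {5}; g ≡ 0 at y ∈ {3, 10}; common: ∅.
  x = 8: f ≡ 0 at y ∈ {1}; g ≡ 0 at y ∈ ∅; common: ∅.
  x = 9: f ≡ 0 at y ∈ {8}; g ≡ 0 at y ∈ ∅; common: ∅.
  x = 10: f ≡ 0 at y ∈ {4}; g ≡ 0 at y ∈ ∅; common: ∅.
Collecting: common zeros = ∅, so the count is 0.
Comparison with the Bézout bound: 0 ≤ 2 = deg(f)·deg(g), as expected for curves with no common component (the affine F_11-count falls short of the bound because intersections may lie at infinity, over extension fields, or carry multiplicity).


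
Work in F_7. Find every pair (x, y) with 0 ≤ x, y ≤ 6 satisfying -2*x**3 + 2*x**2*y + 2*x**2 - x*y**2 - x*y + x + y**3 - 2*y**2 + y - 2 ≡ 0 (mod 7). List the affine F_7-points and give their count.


Affine F_7-points: {(0, 2), (1, 6), (3, 0), (4, 1)}; count = 4.

For each of the 49 pairs (x, y) ∈ F_7², evaluate f(x, y) mod 7. Record the zeros.
  x = 0: [0↦5, 1↦5, 2↦0, 3↦3, 4↦6, 5↦1, 6↦1]  zeros at y ∈ {2}
  x = 1: [0↦6, 1↦6, 2↦6, 3↦5, 4↦2, 5↦3, 6↦0]  zeros at y ∈ {6}
  x = 2: [0↦6, 1↦3, 2↦5, 3↦4, 4↦6, 5↦3, 6↦1]  zeros at y ∈ ∅
  x = 3: [0↦0, 1↦5, 2↦6, 3↦2, 4↦6, 5↦3, 6↦6]  zeros at y ∈ {0}
  x = 4: [0↦4, 1↦0, 2↦4, 3↦1, 4↦4, 5↦5, 6↦3]  zeros at y ∈ {1}
  x = 5: [0↦6, 1↦4, 2↦1, 3↦3, 4↦2, 5↦4, 6↦1]  zeros at y ∈ ∅
  x = 6: [0↦1, 1↦5, 2↦6, 3↦3, 4↦2, 5↦2, 6↦2]  zeros at y ∈ ∅
Collecting zeros: affine points = {(0, 2), (1, 6), (3, 0), (4, 1)}.
Total count |C(F_7)_aff| = 4.


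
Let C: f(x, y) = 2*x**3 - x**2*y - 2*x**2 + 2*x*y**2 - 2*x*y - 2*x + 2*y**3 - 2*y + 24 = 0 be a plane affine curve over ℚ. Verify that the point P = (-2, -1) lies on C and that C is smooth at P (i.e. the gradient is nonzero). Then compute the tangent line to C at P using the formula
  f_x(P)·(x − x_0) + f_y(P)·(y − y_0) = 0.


Tangent line at P: 30*x + 12*y + 72 = 0.

Step 1: f(-2, -1) = 0, so P lies on C.
Step 2: partial derivatives
  f_x(x, y) = 6*x**2 - 2*x*y - 4*x + 2*y**2 - 2*y - 2, f_y(x, y) = -x**2 + 4*x*y - 2*x + 6*y**2 - 2.
  f_x(P) = 30, f_y(P) = 12 (gradient nonzero, so P is smooth).
Step 3: tangent line at P: 30·(x − -2) + 12·(y − -1) = 0.
Expanding: 30*x + 12*y + 72 = 0.


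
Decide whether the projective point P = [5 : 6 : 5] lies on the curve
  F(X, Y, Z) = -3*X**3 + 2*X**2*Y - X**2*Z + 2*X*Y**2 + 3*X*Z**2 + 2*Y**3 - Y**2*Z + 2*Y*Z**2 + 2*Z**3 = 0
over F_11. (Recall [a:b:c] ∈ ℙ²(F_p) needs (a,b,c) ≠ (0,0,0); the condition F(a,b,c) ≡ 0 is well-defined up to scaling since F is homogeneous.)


F(5,6,5) ≡ 6 (mod 11); P is NOT on the curve.

Evaluate F(5, 6, 5) term-by-term (mod 11).
  -3*X**3 ↦ -3·125·1·1 = -375
  2*X**2*Y ↦ 2·25·6·1 = 300
  -X**2*Z ↦ -1·25·1·5 = -125
  2*X*Y**2 ↦ 2·5·36·1 = 360
  3*X*Z**2 ↦ 3·5·1·25 = 375
  2*Y**3 ↦ 2·1·216·1 = 432
  -Y**2*Z ↦ -1·1·36·5 = -180
  2*Y*Z**2 ↦ 2·1·6·25 = 300
  2*Z**3 ↦ 2·1·1·125 = 250
Sum: F(5, 6, 5) = (-375) + (300) + (-125) + (360) + (375) + (432) + (-180) + (300) + (250) = 1337.
Reducing mod 11: 1337 ≡ 6 (mod 11).
Since F(a, b, c) ≡ 6 ≠ 0 (mod 11), P does NOT lie on the curve.


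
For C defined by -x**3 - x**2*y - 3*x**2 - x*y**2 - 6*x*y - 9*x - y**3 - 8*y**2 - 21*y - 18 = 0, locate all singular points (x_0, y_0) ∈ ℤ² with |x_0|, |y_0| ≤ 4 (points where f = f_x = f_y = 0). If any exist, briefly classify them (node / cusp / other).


Singular points: {(0, -3)}; classification: cusp.

Compute partial derivatives:
  f_x = -3*x**2 - 2*x*y - 6*x - y**2 - 6*y - 9.
  f_y = -x**2 - 2*x*y - 6*x - 3*y**2 - 16*y - 21.
Scan x_0 ∈ {−4, ..., 4}. For each x_0, f_y(x_0, y) is a polynomial in y; find its integer roots y ∈ {−4, ..., 4}, then test f_x and f at those candidates.
  x = -4: f_y(-4, y) = -3*y**2 - 8*y - 13; no integer root y with |y| ≤ 4.
  x = -3: f_y(-3, y) = -3*y**2 - 10*y - 12; no integer root y with |y| ≤ 4.
  x = -2: f_y(-2, y) = -3*y**2 - 12*y - 13; no integer root y with |y| ≤ 4.
  x = -1: f_y(-1, y) = -3*y**2 - 14*y - 16; vanishes at y ∈ {-2}. (-1, -2): f_x = -2 ≠ 0.
  x = 0: f_y(0, y) = -3*y**2 - 16*y - 21; vanishes at y ∈ {-3}. (0, -3): f_x = 0, f = 0 — SINGULAR.
  x = 1: f_y(1, y) = -3*y**2 - 18*y - 28; no integer root y with |y| ≤ 4.
  x = 2: f_y(2, y) = -3*y**2 - 20*y - 37; no integer root y with |y| ≤ 4.
  x = 3: f_y(3, y) = -3*y**2 - 22*y - 48; no integer root y with |y| ≤ 4.
  x = 4: f_y(4, y) = -3*y**2 - 24*y - 61; no integer root y with |y| ≤ 4.
Only singular point on the grid: (0, -3).
Classify: substitute x = 0 + u, y = -3 + v and expand: f = -u**3 - u**2*v - u*v**2 - v**3 + v**2.
No constant or linear terms (consistent with a singular point). Quadratic part: v**2. Cubic part: -u**3 - u**2*v - u*v**2 - v**3.
The quadratic part v**2 is a perfect square, so there is a single (double) tangent line v = 0, i.e. y = -3. Restricting the cubic part to that line (v = 0) leaves -u**3 ≠ 0, so f is not divisible by v and the branch is v² ≈ u**3 to lowest order — this is a cusp.
Classification: cusp.


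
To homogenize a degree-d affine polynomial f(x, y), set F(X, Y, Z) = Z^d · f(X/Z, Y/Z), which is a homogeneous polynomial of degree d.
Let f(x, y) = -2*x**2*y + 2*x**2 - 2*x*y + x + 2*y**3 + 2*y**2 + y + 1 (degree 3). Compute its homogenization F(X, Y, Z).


F(X, Y, Z) = -2*X**2*Y + 2*X**2*Z - 2*X*Y*Z + X*Z**2 + 2*Y**3 + 2*Y**2*Z + Y*Z**2 + Z**3

deg(f) = 3.
Substitute x = X/Z, y = Y/Z into f, then multiply by Z^3.
  monomial -2·x^2·y^1 ↦ -2·X^2·Y^1·Z^0.
  monomial 2·x^2·y^0 ↦ 2·X^2·Y^0·Z^1.
  monomial -2·x^1·y^1 ↦ -2·X^1·Y^1·Z^1.
  monomial 1·x^1·y^0 ↦ 1·X^1·Y^0·Z^2.
  monomial 2·x^0·y^3 ↦ 2·X^0·Y^3·Z^0.
  monomial 2·x^0·y^2 ↦ 2·X^0·Y^2·Z^1.
  monomial 1·x^0·y^1 ↦ 1·X^0·Y^1·Z^2.
  monomial 1·x^0·y^0 ↦ 1·X^0·Y^0·Z^3.
Collecting: F(X, Y, Z) = -2*X**2*Y + 2*X**2*Z - 2*X*Y*Z + X*Z**2 + 2*Y**3 + 2*Y**2*Z + Y*Z**2 + Z**3.


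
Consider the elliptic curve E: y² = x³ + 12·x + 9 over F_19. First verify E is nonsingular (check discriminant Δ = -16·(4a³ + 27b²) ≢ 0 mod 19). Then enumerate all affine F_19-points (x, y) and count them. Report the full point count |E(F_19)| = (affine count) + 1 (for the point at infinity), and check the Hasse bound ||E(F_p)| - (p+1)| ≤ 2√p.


Affine points = {(0, 3), (0, 16), (4, 8), (4, 11), (5, 2), (5, 17), (8, 3), (8, 16), (11, 3), (11, 16), (12, 0), (13, 5), (13, 14), (15, 7), (15, 12)}; affine count = 15; |E(F_19)| = 16.

Discriminant check: Δ ∝ 4a³ + 27b² = 4·12³ + 27·9² = 4·1728 + 27·81 ≡ 17 (mod 19). Nonzero ⇒ E is nonsingular.
For each x ∈ F_19, compute rhs = x³ + 12·x + 9 mod 19, then count y ∈ F_19 with y² ≡ rhs.
  x = 0: rhs = 9, matching y values: 3, 16 (2 points).
  x = 1: rhs = 3, matching y values: none (0 points).
  x = 2: rhs = 3, matching y values: none (0 points).
  x = 3: rhs = 15, matching y values: none (0 points).
  x = 4: rhs = 7, matching y values: 8, 11 (2 points).
  x = 5: rhs = 4, matching y values: 2, 17 (2 points).
  x = 6: rhs = 12, matching y values: none (0 points).
  x = 7: rhs = 18, matching y values: none (0 points).
  x = 8: rhs = 9, matching y values: 3, 16 (2 points).
  x = 9: rhs = 10, matching y values: none (0 points).
  x = 10: rhs = 8, matching y values: none (0 points).
  x = 11: rhs = 9, matching y values: 3, 16 (2 points).
  x = 12: rhs = 0, matching y values: 0 (1 points).
  x = 13: rhs = 6, matching y values: 5, 14 (2 points).
  x = 14: rhs = 14, matching y values: none (0 points).
  x = 15: rhs = 11, matching y values: 7, 12 (2 points).
  x = 16: rhs = 3, matching y values: none (0 points).
  x = 17: rhs = 15, matching y values: none (0 points).
  x = 18: rhs = 15, matching y values: none (0 points).
Total affine count: 15.
Full point count |E(F_19)| = 15 + 1 = 16.
Hasse bound: |16 − (19+1)| = |-4| = 4 ≤ 2√19 ≈ 8.7178 ✓.


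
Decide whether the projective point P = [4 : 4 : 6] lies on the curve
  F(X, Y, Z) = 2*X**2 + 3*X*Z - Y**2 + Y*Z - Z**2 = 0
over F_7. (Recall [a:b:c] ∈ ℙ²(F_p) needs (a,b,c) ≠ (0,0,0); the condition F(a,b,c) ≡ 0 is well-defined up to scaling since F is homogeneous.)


F(4,4,6) ≡ 6 (mod 7); P is NOT on the curve.

Evaluate F(4, 4, 6) term-by-term (mod 7).
  2*X**2 ↦ 2·16·1·1 = 32
  3*X*Z ↦ 3·4·1·6 = 72
  -Y**2 ↦ -1·1·16·1 = -16
  Y*Z ↦ 1·1·4·6 = 24
  -Z**2 ↦ -1·1·1·36 = -36
Sum: F(4, 4, 6) = (32) + (72) + (-16) + (24) + (-36) = 76.
Reducing mod 7: 76 ≡ 6 (mod 7).
Since F(a, b, c) ≡ 6 ≠ 0 (mod 7), P does NOT lie on the curve.
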